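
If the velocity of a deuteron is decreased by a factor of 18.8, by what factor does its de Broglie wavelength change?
The wavelength increases by a factor of 18.8.

From λ = h/(mv), the wavelength is inversely proportional to velocity:

λ ∝ 1/v

If v → v/18.8, then λ → 18.8λ

When velocity is decreased by a factor of 18.8, the wavelength increases by a factor of 18.8.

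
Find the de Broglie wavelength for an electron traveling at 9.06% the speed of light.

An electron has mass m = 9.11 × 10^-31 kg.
2.68 × 10^-11 m

Using the de Broglie relation λ = h/(mv):

v = 9.06% × c = 2.716 × 10^7 m/s

λ = h/(mv)
λ = (6.626 × 10^-34 J·s) / (9.11 × 10^-31 kg × 2.716 × 10^7 m/s)
λ = 2.68 × 10^-11 m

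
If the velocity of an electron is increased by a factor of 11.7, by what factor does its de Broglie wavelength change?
The wavelength decreases by a factor of 11.7.

From λ = h/(mv), the wavelength is inversely proportional to velocity:

λ ∝ 1/v

If v → 11.7v, then λ → λ/11.7

When velocity is increased by a factor of 11.7, the wavelength decreases by a factor of 11.7.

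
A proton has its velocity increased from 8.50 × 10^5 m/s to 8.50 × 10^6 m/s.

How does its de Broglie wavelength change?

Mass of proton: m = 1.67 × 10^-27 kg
The wavelength decreases by a factor of 10.

Using λ = h/(mv):

Initial wavelength: λ₁ = h/(mv₁) = 4.67 × 10^-13 m
Final wavelength: λ₂ = h/(mv₂) = 4.67 × 10^-14 m

Since λ ∝ 1/v, when velocity increases by a factor of 10, the wavelength decreases by a factor of 10.

λ₂/λ₁ = v₁/v₂ = 1/10

The wavelength decreases by a factor of 10.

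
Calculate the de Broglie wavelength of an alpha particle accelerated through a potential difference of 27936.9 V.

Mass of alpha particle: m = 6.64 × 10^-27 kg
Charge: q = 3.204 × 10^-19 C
6.08 × 10^-14 m

When a particle is accelerated through voltage V, it gains kinetic energy KE = qV.

The de Broglie wavelength is then λ = h/√(2mqV):

λ = h/√(2mqV)
λ = (6.626 × 10^-34 J·s) / √(2 × 6.64 × 10^-27 kg × 3.204 × 10^-19 C × 27936.9 V)
λ = 6.08 × 10^-14 m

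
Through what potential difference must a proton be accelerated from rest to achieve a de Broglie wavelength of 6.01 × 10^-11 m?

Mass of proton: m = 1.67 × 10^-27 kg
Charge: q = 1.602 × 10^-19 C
2.27 × 10^-1 V

From λ = h/√(2mqV), we solve for V:

λ² = h²/(2mqV)
V = h²/(2mqλ²)
V = (6.626 × 10^-34 J·s)² / (2 × 1.67 × 10^-27 kg × 1.602 × 10^-19 C × (6.01 × 10^-11 m)²)
V = 2.27 × 10^-1 V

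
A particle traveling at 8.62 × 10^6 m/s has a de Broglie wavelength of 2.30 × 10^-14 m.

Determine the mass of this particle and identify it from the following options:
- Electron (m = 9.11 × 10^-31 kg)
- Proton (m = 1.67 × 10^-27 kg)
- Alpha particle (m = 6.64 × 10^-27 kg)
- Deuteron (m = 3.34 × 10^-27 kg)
The particle is a deuteron.

From λ = h/(mv), solve for mass:

m = h/(λv)
m = (6.626 × 10^-34 J·s) / (2.30 × 10^-14 m × 8.62 × 10^6 m/s)
m = 3.34 × 10^-27 kg

Comparing with the listed masses, this is closest to a deuteron.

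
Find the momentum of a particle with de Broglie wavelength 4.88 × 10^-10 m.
1.36 × 10^-24 kg·m/s

From the de Broglie relation λ = h/p, we solve for p:

p = h/λ
p = (6.626 × 10^-34 J·s) / (4.88 × 10^-10 m)
p = 1.36 × 10^-24 kg·m/s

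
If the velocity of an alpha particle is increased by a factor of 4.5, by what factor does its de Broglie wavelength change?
The wavelength decreases by a factor of 4.5.

From λ = h/(mv), the wavelength is inversely proportional to velocity:

λ ∝ 1/v

If v → 4.5v, then λ → λ/4.5

When velocity is increased by a factor of 4.5, the wavelength decreases by a factor of 4.5.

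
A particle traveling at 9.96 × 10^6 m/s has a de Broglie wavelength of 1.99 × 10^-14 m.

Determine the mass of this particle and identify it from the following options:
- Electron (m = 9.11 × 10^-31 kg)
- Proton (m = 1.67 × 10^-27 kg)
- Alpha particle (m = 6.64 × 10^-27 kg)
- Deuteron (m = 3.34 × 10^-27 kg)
The particle is a deuteron.

From λ = h/(mv), solve for mass:

m = h/(λv)
m = (6.626 × 10^-34 J·s) / (1.99 × 10^-14 m × 9.96 × 10^6 m/s)
m = 3.34 × 10^-27 kg

Comparing with the listed masses, this is closest to a deuteron.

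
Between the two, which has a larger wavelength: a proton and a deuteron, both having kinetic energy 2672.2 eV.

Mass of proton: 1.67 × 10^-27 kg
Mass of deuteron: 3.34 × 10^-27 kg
The proton has the longer wavelength.

Using λ = h/√(2mKE):

For proton: λ₁ = h/√(2m₁KE) = 5.54 × 10^-13 m
For deuteron: λ₂ = h/√(2m₂KE) = 3.92 × 10^-13 m

Since λ ∝ 1/√m at constant kinetic energy, the lighter particle has the longer wavelength.

The proton has the longer de Broglie wavelength.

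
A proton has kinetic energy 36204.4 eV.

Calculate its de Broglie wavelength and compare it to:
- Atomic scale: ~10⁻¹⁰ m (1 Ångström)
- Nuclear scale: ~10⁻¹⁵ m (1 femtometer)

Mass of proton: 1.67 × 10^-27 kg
λ = 1.51 × 10^-13 m, which is between nuclear and atomic scales.

Using λ = h/√(2mKE):

KE = 36204.4 eV = 5.801 × 10^-15 J

λ = h/√(2mKE)
λ = (6.626 × 10^-34 J·s) / √(2 × 1.67 × 10^-27 kg × 5.801 × 10^-15 J)
λ = 1.51 × 10^-13 m

Comparison:
- Atomic scale (10⁻¹⁰ m): λ is 0.0015× this size
- Nuclear scale (10⁻¹⁵ m): λ is 1.5e+02× this size

The wavelength is between nuclear and atomic scales.

This wavelength is appropriate for probing atomic structure but too large for nuclear physics experiments.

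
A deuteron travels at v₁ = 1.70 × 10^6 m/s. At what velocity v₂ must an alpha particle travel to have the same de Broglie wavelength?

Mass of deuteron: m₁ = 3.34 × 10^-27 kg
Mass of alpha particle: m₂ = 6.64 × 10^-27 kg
v₂ = 8.55 × 10^5 m/s

For equal de Broglie wavelengths: λ₁ = λ₂

h/(m₁v₁) = h/(m₂v₂)
m₁v₁ = m₂v₂
v₂ = v₁ · (m₁/m₂)

v₂ = 1.70 × 10^6 m/s × (3.34 × 10^-27 kg / 6.64 × 10^-27 kg)
v₂ = 8.55 × 10^5 m/s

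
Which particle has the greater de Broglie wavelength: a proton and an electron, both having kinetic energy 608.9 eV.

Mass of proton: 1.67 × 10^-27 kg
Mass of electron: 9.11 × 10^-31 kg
The electron has the longer wavelength.

Using λ = h/√(2mKE):

For proton: λ₁ = h/√(2m₁KE) = 1.16 × 10^-12 m
For electron: λ₂ = h/√(2m₂KE) = 4.97 × 10^-11 m

Since λ ∝ 1/√m at constant kinetic energy, the lighter particle has the longer wavelength.

The electron has the longer de Broglie wavelength.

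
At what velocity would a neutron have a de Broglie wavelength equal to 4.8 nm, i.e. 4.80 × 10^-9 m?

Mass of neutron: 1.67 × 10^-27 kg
8.27 × 10^1 m/s

From λ = h/(mv), solve for v:

v = h/(mλ)
v = (6.626 × 10^-34 J·s) / (1.67 × 10^-27 kg × 4.80 × 10^-9 m)
v = 8.27 × 10^1 m/s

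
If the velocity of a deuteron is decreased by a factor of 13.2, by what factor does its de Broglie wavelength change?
The wavelength increases by a factor of 13.2.

From λ = h/(mv), the wavelength is inversely proportional to velocity:

λ ∝ 1/v

If v → v/13.2, then λ → 13.2λ

When velocity is decreased by a factor of 13.2, the wavelength increases by a factor of 13.2.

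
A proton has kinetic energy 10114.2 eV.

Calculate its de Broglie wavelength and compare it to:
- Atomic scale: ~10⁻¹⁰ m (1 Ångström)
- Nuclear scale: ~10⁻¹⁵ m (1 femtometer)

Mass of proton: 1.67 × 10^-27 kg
λ = 2.85 × 10^-13 m, which is between nuclear and atomic scales.

Using λ = h/√(2mKE):

KE = 10114.2 eV = 1.620 × 10^-15 J

λ = h/√(2mKE)
λ = (6.626 × 10^-34 J·s) / √(2 × 1.67 × 10^-27 kg × 1.620 × 10^-15 J)
λ = 2.85 × 10^-13 m

Comparison:
- Atomic scale (10⁻¹⁰ m): λ is 0.0028× this size
- Nuclear scale (10⁻¹⁵ m): λ is 2.8e+02× this size

The wavelength is between nuclear and atomic scales.

This wavelength is appropriate for probing atomic structure but too large for nuclear physics experiments.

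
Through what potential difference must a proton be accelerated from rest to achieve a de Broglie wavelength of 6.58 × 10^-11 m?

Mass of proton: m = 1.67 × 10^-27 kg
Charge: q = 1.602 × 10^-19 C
1.90 × 10^-1 V

From λ = h/√(2mqV), we solve for V:

λ² = h²/(2mqV)
V = h²/(2mqλ²)
V = (6.626 × 10^-34 J·s)² / (2 × 1.67 × 10^-27 kg × 1.602 × 10^-19 C × (6.58 × 10^-11 m)²)
V = 1.90 × 10^-1 V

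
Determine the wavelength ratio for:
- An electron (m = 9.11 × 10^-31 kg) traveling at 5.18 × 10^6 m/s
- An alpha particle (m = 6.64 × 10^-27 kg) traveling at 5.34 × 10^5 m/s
λ₁/λ₂ = 751

Using λ = h/(mv):

λ₁ = h/(m₁v₁) = 1.40 × 10^-10 m
λ₂ = h/(m₂v₂) = 1.87 × 10^-13 m

Ratio λ₁/λ₂ = (m₂v₂)/(m₁v₁)
         = (6.64 × 10^-27 kg × 5.34 × 10^5 m/s) / (9.11 × 10^-31 kg × 5.18 × 10^6 m/s)
         = 751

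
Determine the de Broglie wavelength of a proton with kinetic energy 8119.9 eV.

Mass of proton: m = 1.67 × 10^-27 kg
3.18 × 10^-13 m

Using λ = h/√(2mKE):

First convert KE to Joules: KE = 8119.9 eV = 1.301 × 10^-15 J

λ = h/√(2mKE)
λ = (6.626 × 10^-34 J·s) / √(2 × 1.67 × 10^-27 kg × 1.301 × 10^-15 J)
λ = 3.18 × 10^-13 m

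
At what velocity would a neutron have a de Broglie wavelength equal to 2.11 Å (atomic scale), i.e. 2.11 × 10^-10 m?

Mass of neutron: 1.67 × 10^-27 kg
1.88 × 10^3 m/s

From λ = h/(mv), solve for v:

v = h/(mλ)
v = (6.626 × 10^-34 J·s) / (1.67 × 10^-27 kg × 2.11 × 10^-10 m)
v = 1.88 × 10^3 m/s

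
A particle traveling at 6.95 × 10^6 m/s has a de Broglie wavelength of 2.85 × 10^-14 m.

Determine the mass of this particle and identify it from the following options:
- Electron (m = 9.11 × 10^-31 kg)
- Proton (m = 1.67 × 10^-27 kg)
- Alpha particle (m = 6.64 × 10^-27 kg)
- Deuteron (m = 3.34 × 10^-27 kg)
The particle is a deuteron.

From λ = h/(mv), solve for mass:

m = h/(λv)
m = (6.626 × 10^-34 J·s) / (2.85 × 10^-14 m × 6.95 × 10^6 m/s)
m = 3.35 × 10^-27 kg

Comparing with the listed masses, this is closest to a deuteron.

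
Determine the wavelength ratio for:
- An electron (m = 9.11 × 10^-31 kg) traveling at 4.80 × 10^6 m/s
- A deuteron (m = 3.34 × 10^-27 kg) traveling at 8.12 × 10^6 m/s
λ₁/λ₂ = 6.20 × 10^3

Using λ = h/(mv):

λ₁ = h/(m₁v₁) = 1.52 × 10^-10 m
λ₂ = h/(m₂v₂) = 2.44 × 10^-14 m

Ratio λ₁/λ₂ = (m₂v₂)/(m₁v₁)
         = (3.34 × 10^-27 kg × 8.12 × 10^6 m/s) / (9.11 × 10^-31 kg × 4.80 × 10^6 m/s)
         = 6.20 × 10^3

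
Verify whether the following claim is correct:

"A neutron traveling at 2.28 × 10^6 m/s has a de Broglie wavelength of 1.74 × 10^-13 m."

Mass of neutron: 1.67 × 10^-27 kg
True

The claim is correct.

Using λ = h/(mv):
λ = (6.626 × 10^-34 J·s) / (1.67 × 10^-27 kg × 2.28 × 10^6 m/s)
λ = 1.74 × 10^-13 m

This matches the claimed value.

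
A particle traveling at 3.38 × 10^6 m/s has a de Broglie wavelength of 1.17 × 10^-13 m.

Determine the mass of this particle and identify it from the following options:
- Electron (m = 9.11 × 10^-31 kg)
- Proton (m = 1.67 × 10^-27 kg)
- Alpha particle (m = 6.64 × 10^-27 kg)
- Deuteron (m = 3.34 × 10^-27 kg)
The particle is a proton.

From λ = h/(mv), solve for mass:

m = h/(λv)
m = (6.626 × 10^-34 J·s) / (1.17 × 10^-13 m × 3.38 × 10^6 m/s)
m = 1.68 × 10^-27 kg

Comparing with the listed masses, this is closest to a proton.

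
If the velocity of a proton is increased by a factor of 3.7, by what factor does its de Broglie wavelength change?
The wavelength decreases by a factor of 3.7.

From λ = h/(mv), the wavelength is inversely proportional to velocity:

λ ∝ 1/v

If v → 3.7v, then λ → λ/3.7

When velocity is increased by a factor of 3.7, the wavelength decreases by a factor of 3.7.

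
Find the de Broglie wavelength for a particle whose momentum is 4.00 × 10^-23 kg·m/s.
1.66 × 10^-11 m

Using the de Broglie relation λ = h/p:

λ = h/p
λ = (6.626 × 10^-34 J·s) / (4.00 × 10^-23 kg·m/s)
λ = 1.66 × 10^-11 m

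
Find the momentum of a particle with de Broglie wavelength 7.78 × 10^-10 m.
8.52 × 10^-25 kg·m/s

From the de Broglie relation λ = h/p, we solve for p:

p = h/λ
p = (6.626 × 10^-34 J·s) / (7.78 × 10^-10 m)
p = 8.52 × 10^-25 kg·m/s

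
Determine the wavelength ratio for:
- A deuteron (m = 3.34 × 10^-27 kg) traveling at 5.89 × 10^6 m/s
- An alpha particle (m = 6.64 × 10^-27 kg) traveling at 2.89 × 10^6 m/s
λ₁/λ₂ = 0.975

Using λ = h/(mv):

λ₁ = h/(m₁v₁) = 3.37 × 10^-14 m
λ₂ = h/(m₂v₂) = 3.45 × 10^-14 m

Ratio λ₁/λ₂ = (m₂v₂)/(m₁v₁)
         = (6.64 × 10^-27 kg × 2.89 × 10^6 m/s) / (3.34 × 10^-27 kg × 5.89 × 10^6 m/s)
         = 0.975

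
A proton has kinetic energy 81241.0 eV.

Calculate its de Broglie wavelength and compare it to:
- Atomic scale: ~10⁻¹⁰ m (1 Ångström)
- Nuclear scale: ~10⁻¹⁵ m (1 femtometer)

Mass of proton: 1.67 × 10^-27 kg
λ = 1.00 × 10^-13 m, which is between nuclear and atomic scales.

Using λ = h/√(2mKE):

KE = 81241.0 eV = 1.302 × 10^-14 J

λ = h/√(2mKE)
λ = (6.626 × 10^-34 J·s) / √(2 × 1.67 × 10^-27 kg × 1.302 × 10^-14 J)
λ = 1.00 × 10^-13 m

Comparison:
- Atomic scale (10⁻¹⁰ m): λ is 0.001× this size
- Nuclear scale (10⁻¹⁵ m): λ is 1e+02× this size

The wavelength is between nuclear and atomic scales.

This wavelength is appropriate for probing atomic structure but too large for nuclear physics experiments.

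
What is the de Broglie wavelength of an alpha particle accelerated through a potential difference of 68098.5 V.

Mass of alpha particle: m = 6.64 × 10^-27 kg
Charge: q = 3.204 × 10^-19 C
3.89 × 10^-14 m

When a particle is accelerated through voltage V, it gains kinetic energy KE = qV.

The de Broglie wavelength is then λ = h/√(2mqV):

λ = h/√(2mqV)
λ = (6.626 × 10^-34 J·s) / √(2 × 6.64 × 10^-27 kg × 3.204 × 10^-19 C × 68098.5 V)
λ = 3.89 × 10^-14 m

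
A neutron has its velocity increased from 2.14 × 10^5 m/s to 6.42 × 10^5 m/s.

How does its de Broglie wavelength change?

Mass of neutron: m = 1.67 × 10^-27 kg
The wavelength decreases by a factor of 3.

Using λ = h/(mv):

Initial wavelength: λ₁ = h/(mv₁) = 1.85 × 10^-12 m
Final wavelength: λ₂ = h/(mv₂) = 6.18 × 10^-13 m

Since λ ∝ 1/v, when velocity increases by a factor of 3, the wavelength decreases by a factor of 3.

λ₂/λ₁ = v₁/v₂ = 1/3

The wavelength decreases by a factor of 3.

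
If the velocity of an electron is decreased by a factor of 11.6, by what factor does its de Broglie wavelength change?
The wavelength increases by a factor of 11.6.

From λ = h/(mv), the wavelength is inversely proportional to velocity:

λ ∝ 1/v

If v → v/11.6, then λ → 11.6λ

When velocity is decreased by a factor of 11.6, the wavelength increases by a factor of 11.6.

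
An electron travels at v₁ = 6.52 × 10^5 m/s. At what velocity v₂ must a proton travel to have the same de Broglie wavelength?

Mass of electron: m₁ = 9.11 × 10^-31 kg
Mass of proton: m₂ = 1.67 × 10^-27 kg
v₂ = 3.56 × 10^2 m/s

For equal de Broglie wavelengths: λ₁ = λ₂

h/(m₁v₁) = h/(m₂v₂)
m₁v₁ = m₂v₂
v₂ = v₁ · (m₁/m₂)

v₂ = 6.52 × 10^5 m/s × (9.11 × 10^-31 kg / 1.67 × 10^-27 kg)
v₂ = 3.56 × 10^2 m/s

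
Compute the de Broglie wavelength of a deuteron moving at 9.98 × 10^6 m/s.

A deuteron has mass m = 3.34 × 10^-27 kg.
1.99 × 10^-14 m

Using the de Broglie relation λ = h/(mv):

λ = h/(mv)
λ = (6.626 × 10^-34 J·s) / (3.34 × 10^-27 kg × 9.98 × 10^6 m/s)
λ = 1.99 × 10^-14 m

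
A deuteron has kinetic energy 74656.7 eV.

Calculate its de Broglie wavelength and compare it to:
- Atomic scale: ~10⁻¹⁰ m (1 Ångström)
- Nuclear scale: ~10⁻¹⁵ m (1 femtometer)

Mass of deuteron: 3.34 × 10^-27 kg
λ = 7.41 × 10^-14 m, which is between nuclear and atomic scales.

Using λ = h/√(2mKE):

KE = 74656.7 eV = 1.196 × 10^-14 J

λ = h/√(2mKE)
λ = (6.626 × 10^-34 J·s) / √(2 × 3.34 × 10^-27 kg × 1.196 × 10^-14 J)
λ = 7.41 × 10^-14 m

Comparison:
- Atomic scale (10⁻¹⁰ m): λ is 0.00074× this size
- Nuclear scale (10⁻¹⁵ m): λ is 74× this size

The wavelength is between nuclear and atomic scales.

This wavelength is appropriate for probing atomic structure but too large for nuclear physics experiments.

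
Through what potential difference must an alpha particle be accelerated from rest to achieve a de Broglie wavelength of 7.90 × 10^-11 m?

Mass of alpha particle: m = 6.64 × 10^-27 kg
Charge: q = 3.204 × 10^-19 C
1.65 × 10^-2 V

From λ = h/√(2mqV), we solve for V:

λ² = h²/(2mqV)
V = h²/(2mqλ²)
V = (6.626 × 10^-34 J·s)² / (2 × 6.64 × 10^-27 kg × 3.204 × 10^-19 C × (7.90 × 10^-11 m)²)
V = 1.65 × 10^-2 V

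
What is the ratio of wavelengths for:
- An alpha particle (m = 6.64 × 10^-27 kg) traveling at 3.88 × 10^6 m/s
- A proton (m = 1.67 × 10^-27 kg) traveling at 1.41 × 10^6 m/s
λ₁/λ₂ = 0.0914

Using λ = h/(mv):

λ₁ = h/(m₁v₁) = 2.57 × 10^-14 m
λ₂ = h/(m₂v₂) = 2.81 × 10^-13 m

Ratio λ₁/λ₂ = (m₂v₂)/(m₁v₁)
         = (1.67 × 10^-27 kg × 1.41 × 10^6 m/s) / (6.64 × 10^-27 kg × 3.88 × 10^6 m/s)
         = 0.0914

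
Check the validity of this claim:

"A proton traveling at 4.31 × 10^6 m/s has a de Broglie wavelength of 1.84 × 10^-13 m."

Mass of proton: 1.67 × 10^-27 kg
False

The claim is incorrect.

Using λ = h/(mv):
λ = (6.626 × 10^-34 J·s) / (1.67 × 10^-27 kg × 4.31 × 10^6 m/s)
λ = 9.21 × 10^-14 m

The actual wavelength differs from the claimed 1.84 × 10^-13 m.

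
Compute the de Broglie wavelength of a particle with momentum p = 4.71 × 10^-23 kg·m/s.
1.41 × 10^-11 m

Using the de Broglie relation λ = h/p:

λ = h/p
λ = (6.626 × 10^-34 J·s) / (4.71 × 10^-23 kg·m/s)
λ = 1.41 × 10^-11 m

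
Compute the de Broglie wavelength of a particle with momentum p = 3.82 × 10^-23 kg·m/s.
1.73 × 10^-11 m

Using the de Broglie relation λ = h/p:

λ = h/p
λ = (6.626 × 10^-34 J·s) / (3.82 × 10^-23 kg·m/s)
λ = 1.73 × 10^-11 m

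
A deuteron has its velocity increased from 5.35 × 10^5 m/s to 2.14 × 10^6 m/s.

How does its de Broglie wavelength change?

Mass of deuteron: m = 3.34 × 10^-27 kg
The wavelength decreases by a factor of 4.

Using λ = h/(mv):

Initial wavelength: λ₁ = h/(mv₁) = 3.71 × 10^-13 m
Final wavelength: λ₂ = h/(mv₂) = 9.27 × 10^-14 m

Since λ ∝ 1/v, when velocity increases by a factor of 4, the wavelength decreases by a factor of 4.

λ₂/λ₁ = v₁/v₂ = 1/4

The wavelength decreases by a factor of 4.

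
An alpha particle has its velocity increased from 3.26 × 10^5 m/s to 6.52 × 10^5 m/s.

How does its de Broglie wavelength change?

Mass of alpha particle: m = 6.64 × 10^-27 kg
The wavelength decreases by a factor of 2.

Using λ = h/(mv):

Initial wavelength: λ₁ = h/(mv₁) = 3.06 × 10^-13 m
Final wavelength: λ₂ = h/(mv₂) = 1.53 × 10^-13 m

Since λ ∝ 1/v, when velocity increases by a factor of 2, the wavelength decreases by a factor of 2.

λ₂/λ₁ = v₁/v₂ = 1/2

The wavelength decreases by a factor of 2.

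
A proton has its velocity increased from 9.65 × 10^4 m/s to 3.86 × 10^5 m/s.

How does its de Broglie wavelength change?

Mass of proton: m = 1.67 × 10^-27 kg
The wavelength decreases by a factor of 4.

Using λ = h/(mv):

Initial wavelength: λ₁ = h/(mv₁) = 4.11 × 10^-12 m
Final wavelength: λ₂ = h/(mv₂) = 1.03 × 10^-12 m

Since λ ∝ 1/v, when velocity increases by a factor of 4, the wavelength decreases by a factor of 4.

λ₂/λ₁ = v₁/v₂ = 1/4

The wavelength decreases by a factor of 4.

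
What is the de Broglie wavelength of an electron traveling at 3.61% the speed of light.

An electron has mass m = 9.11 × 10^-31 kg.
6.72 × 10^-11 m

Using the de Broglie relation λ = h/(mv):

v = 3.61% × c = 1.082 × 10^7 m/s

λ = h/(mv)
λ = (6.626 × 10^-34 J·s) / (9.11 × 10^-31 kg × 1.082 × 10^7 m/s)
λ = 6.72 × 10^-11 m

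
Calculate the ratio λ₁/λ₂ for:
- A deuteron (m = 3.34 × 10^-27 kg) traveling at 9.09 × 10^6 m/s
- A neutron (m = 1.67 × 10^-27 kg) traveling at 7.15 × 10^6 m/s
λ₁/λ₂ = 0.393

Using λ = h/(mv):

λ₁ = h/(m₁v₁) = 2.18 × 10^-14 m
λ₂ = h/(m₂v₂) = 5.55 × 10^-14 m

Ratio λ₁/λ₂ = (m₂v₂)/(m₁v₁)
         = (1.67 × 10^-27 kg × 7.15 × 10^6 m/s) / (3.34 × 10^-27 kg × 9.09 × 10^6 m/s)
         = 0.393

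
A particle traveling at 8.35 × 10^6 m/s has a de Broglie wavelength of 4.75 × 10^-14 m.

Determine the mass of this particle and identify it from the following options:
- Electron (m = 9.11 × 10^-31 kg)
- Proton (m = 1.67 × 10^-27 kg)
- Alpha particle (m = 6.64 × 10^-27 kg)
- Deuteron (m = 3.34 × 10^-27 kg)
The particle is a proton.

From λ = h/(mv), solve for mass:

m = h/(λv)
m = (6.626 × 10^-34 J·s) / (4.75 × 10^-14 m × 8.35 × 10^6 m/s)
m = 1.67 × 10^-27 kg

Comparing with the listed masses, this is closest to a proton.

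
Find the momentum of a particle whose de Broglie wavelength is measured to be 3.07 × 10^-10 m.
2.16 × 10^-24 kg·m/s

From the de Broglie relation λ = h/p, we solve for p:

p = h/λ
p = (6.626 × 10^-34 J·s) / (3.07 × 10^-10 m)
p = 2.16 × 10^-24 kg·m/s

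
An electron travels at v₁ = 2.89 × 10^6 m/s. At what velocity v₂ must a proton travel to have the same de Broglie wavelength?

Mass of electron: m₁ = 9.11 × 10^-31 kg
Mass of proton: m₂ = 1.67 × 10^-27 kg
v₂ = 1.58 × 10^3 m/s

For equal de Broglie wavelengths: λ₁ = λ₂

h/(m₁v₁) = h/(m₂v₂)
m₁v₁ = m₂v₂
v₂ = v₁ · (m₁/m₂)

v₂ = 2.89 × 10^6 m/s × (9.11 × 10^-31 kg / 1.67 × 10^-27 kg)
v₂ = 1.58 × 10^3 m/s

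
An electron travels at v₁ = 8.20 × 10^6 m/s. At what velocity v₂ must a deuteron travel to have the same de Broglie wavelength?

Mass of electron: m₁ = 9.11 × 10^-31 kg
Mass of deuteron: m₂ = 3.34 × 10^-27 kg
v₂ = 2.24 × 10^3 m/s

For equal de Broglie wavelengths: λ₁ = λ₂

h/(m₁v₁) = h/(m₂v₂)
m₁v₁ = m₂v₂
v₂ = v₁ · (m₁/m₂)

v₂ = 8.20 × 10^6 m/s × (9.11 × 10^-31 kg / 3.34 × 10^-27 kg)
v₂ = 2.24 × 10^3 m/s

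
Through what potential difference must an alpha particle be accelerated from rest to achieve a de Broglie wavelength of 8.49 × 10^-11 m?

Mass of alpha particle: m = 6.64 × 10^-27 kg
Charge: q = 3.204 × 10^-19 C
1.43 × 10^-2 V

From λ = h/√(2mqV), we solve for V:

λ² = h²/(2mqV)
V = h²/(2mqλ²)
V = (6.626 × 10^-34 J·s)² / (2 × 6.64 × 10^-27 kg × 3.204 × 10^-19 C × (8.49 × 10^-11 m)²)
V = 1.43 × 10^-2 V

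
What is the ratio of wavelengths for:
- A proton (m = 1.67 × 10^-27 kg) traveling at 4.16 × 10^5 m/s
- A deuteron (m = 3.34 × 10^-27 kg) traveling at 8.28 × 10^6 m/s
λ₁/λ₂ = 39.8

Using λ = h/(mv):

λ₁ = h/(m₁v₁) = 9.54 × 10^-13 m
λ₂ = h/(m₂v₂) = 2.40 × 10^-14 m

Ratio λ₁/λ₂ = (m₂v₂)/(m₁v₁)
         = (3.34 × 10^-27 kg × 8.28 × 10^6 m/s) / (1.67 × 10^-27 kg × 4.16 × 10^5 m/s)
         = 39.8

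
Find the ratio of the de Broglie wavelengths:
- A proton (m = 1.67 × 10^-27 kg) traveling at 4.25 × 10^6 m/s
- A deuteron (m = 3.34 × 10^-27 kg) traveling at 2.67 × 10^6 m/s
λ₁/λ₂ = 1.26

Using λ = h/(mv):

λ₁ = h/(m₁v₁) = 9.34 × 10^-14 m
λ₂ = h/(m₂v₂) = 7.43 × 10^-14 m

Ratio λ₁/λ₂ = (m₂v₂)/(m₁v₁)
         = (3.34 × 10^-27 kg × 2.67 × 10^6 m/s) / (1.67 × 10^-27 kg × 4.25 × 10^6 m/s)
         = 1.26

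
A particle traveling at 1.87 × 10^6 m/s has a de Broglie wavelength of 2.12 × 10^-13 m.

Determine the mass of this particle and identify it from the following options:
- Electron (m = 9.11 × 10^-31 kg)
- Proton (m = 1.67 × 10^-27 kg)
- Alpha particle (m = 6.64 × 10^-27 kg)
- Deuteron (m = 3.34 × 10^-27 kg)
The particle is a proton.

From λ = h/(mv), solve for mass:

m = h/(λv)
m = (6.626 × 10^-34 J·s) / (2.12 × 10^-13 m × 1.87 × 10^6 m/s)
m = 1.67 × 10^-27 kg

Comparing with the listed masses, this is closest to a proton.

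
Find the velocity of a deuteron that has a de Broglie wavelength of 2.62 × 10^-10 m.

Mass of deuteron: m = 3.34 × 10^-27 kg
7.57 × 10^2 m/s

From the de Broglie relation λ = h/(mv), we solve for v:

v = h/(mλ)
v = (6.626 × 10^-34 J·s) / (3.34 × 10^-27 kg × 2.62 × 10^-10 m)
v = 7.57 × 10^2 m/s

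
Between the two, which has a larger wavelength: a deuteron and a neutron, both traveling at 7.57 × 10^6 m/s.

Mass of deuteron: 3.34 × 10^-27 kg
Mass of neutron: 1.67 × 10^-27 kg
The neutron has the longer wavelength.

Using λ = h/(mv), since both particles have the same velocity, the wavelength depends only on mass.

For deuteron: λ₁ = h/(m₁v) = 2.62 × 10^-14 m
For neutron: λ₂ = h/(m₂v) = 5.24 × 10^-14 m

Since λ ∝ 1/m at constant velocity, the lighter particle has the longer wavelength.

The neutron has the longer de Broglie wavelength.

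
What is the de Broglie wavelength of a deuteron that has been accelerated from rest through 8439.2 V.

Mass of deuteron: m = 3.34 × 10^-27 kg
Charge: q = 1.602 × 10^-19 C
2.20 × 10^-13 m

When a particle is accelerated through voltage V, it gains kinetic energy KE = qV.

The de Broglie wavelength is then λ = h/√(2mqV):

λ = h/√(2mqV)
λ = (6.626 × 10^-34 J·s) / √(2 × 3.34 × 10^-27 kg × 1.602 × 10^-19 C × 8439.2 V)
λ = 2.20 × 10^-13 m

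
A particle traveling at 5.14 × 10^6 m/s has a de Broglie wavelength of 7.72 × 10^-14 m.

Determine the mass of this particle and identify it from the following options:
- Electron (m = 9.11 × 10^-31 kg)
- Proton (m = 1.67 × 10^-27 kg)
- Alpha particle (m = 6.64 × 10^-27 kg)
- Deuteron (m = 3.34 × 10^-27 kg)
The particle is a proton.

From λ = h/(mv), solve for mass:

m = h/(λv)
m = (6.626 × 10^-34 J·s) / (7.72 × 10^-14 m × 5.14 × 10^6 m/s)
m = 1.67 × 10^-27 kg

Comparing with the listed masses, this is closest to a proton.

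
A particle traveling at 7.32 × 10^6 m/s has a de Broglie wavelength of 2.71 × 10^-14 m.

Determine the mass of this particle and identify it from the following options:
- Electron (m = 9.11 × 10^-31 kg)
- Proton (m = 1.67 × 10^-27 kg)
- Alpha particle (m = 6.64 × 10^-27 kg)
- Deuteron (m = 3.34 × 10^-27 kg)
The particle is a deuteron.

From λ = h/(mv), solve for mass:

m = h/(λv)
m = (6.626 × 10^-34 J·s) / (2.71 × 10^-14 m × 7.32 × 10^6 m/s)
m = 3.34 × 10^-27 kg

Comparing with the listed masses, this is closest to a deuteron.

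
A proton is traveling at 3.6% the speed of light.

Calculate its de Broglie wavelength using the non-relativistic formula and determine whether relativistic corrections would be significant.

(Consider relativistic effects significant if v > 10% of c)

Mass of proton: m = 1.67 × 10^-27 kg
No, relativistic corrections are not needed.

Using the non-relativistic de Broglie formula λ = h/(mv):

v = 3.6% × c = 1.079 × 10^7 m/s

λ = h/(mv)
λ = (6.626 × 10^-34 J·s) / (1.67 × 10^-27 kg × 1.079 × 10^7 m/s)
λ = 3.68 × 10^-14 m

Since v = 3.6% of c < 10% of c, relativistic corrections are NOT significant and this non-relativistic result is a good approximation.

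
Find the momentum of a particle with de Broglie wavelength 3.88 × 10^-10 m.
1.71 × 10^-24 kg·m/s

From the de Broglie relation λ = h/p, we solve for p:

p = h/λ
p = (6.626 × 10^-34 J·s) / (3.88 × 10^-10 m)
p = 1.71 × 10^-24 kg·m/s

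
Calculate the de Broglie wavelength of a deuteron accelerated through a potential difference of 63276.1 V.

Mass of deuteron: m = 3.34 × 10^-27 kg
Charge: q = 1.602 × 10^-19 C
8.05 × 10^-14 m

When a particle is accelerated through voltage V, it gains kinetic energy KE = qV.

The de Broglie wavelength is then λ = h/√(2mqV):

λ = h/√(2mqV)
λ = (6.626 × 10^-34 J·s) / √(2 × 3.34 × 10^-27 kg × 1.602 × 10^-19 C × 63276.1 V)
λ = 8.05 × 10^-14 m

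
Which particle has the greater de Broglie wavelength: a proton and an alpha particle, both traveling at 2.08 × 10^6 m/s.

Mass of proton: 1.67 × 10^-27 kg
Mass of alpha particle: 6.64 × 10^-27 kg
The proton has the longer wavelength.

Using λ = h/(mv), since both particles have the same velocity, the wavelength depends only on mass.

For proton: λ₁ = h/(m₁v) = 1.91 × 10^-13 m
For alpha particle: λ₂ = h/(m₂v) = 4.80 × 10^-14 m

Since λ ∝ 1/m at constant velocity, the lighter particle has the longer wavelength.

The proton has the longer de Broglie wavelength.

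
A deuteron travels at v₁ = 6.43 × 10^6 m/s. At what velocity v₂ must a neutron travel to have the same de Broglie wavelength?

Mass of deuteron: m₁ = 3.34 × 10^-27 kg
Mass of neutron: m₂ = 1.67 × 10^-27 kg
v₂ = 1.29 × 10^7 m/s

For equal de Broglie wavelengths: λ₁ = λ₂

h/(m₁v₁) = h/(m₂v₂)
m₁v₁ = m₂v₂
v₂ = v₁ · (m₁/m₂)

v₂ = 6.43 × 10^6 m/s × (3.34 × 10^-27 kg / 1.67 × 10^-27 kg)
v₂ = 1.29 × 10^7 m/s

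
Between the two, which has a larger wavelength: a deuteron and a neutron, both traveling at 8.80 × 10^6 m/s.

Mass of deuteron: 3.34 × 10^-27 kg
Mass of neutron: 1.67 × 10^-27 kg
The neutron has the longer wavelength.

Using λ = h/(mv), since both particles have the same velocity, the wavelength depends only on mass.

For deuteron: λ₁ = h/(m₁v) = 2.25 × 10^-14 m
For neutron: λ₂ = h/(m₂v) = 4.51 × 10^-14 m

Since λ ∝ 1/m at constant velocity, the lighter particle has the longer wavelength.

The neutron has the longer de Broglie wavelength.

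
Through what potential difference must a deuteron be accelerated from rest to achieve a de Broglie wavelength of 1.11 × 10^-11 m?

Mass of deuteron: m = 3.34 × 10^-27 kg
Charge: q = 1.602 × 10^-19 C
3.33 V

From λ = h/√(2mqV), we solve for V:

λ² = h²/(2mqV)
V = h²/(2mqλ²)
V = (6.626 × 10^-34 J·s)² / (2 × 3.34 × 10^-27 kg × 1.602 × 10^-19 C × (1.11 × 10^-11 m)²)
V = 3.33 V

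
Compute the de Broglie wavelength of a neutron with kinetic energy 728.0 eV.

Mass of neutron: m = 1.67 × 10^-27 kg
1.06 × 10^-12 m

Using λ = h/√(2mKE):

First convert KE to Joules: KE = 728.0 eV = 1.166 × 10^-16 J

λ = h/√(2mKE)
λ = (6.626 × 10^-34 J·s) / √(2 × 1.67 × 10^-27 kg × 1.166 × 10^-16 J)
λ = 1.06 × 10^-12 m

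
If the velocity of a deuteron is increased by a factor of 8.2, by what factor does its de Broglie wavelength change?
The wavelength decreases by a factor of 8.2.

From λ = h/(mv), the wavelength is inversely proportional to velocity:

λ ∝ 1/v

If v → 8.2v, then λ → λ/8.2

When velocity is increased by a factor of 8.2, the wavelength decreases by a factor of 8.2.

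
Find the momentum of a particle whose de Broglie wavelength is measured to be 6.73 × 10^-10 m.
9.85 × 10^-25 kg·m/s

From the de Broglie relation λ = h/p, we solve for p:

p = h/λ
p = (6.626 × 10^-34 J·s) / (6.73 × 10^-10 m)
p = 9.85 × 10^-25 kg·m/s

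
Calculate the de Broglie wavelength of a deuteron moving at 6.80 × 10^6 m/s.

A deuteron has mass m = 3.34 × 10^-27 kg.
2.92 × 10^-14 m

Using the de Broglie relation λ = h/(mv):

λ = h/(mv)
λ = (6.626 × 10^-34 J·s) / (3.34 × 10^-27 kg × 6.80 × 10^6 m/s)
λ = 2.92 × 10^-14 m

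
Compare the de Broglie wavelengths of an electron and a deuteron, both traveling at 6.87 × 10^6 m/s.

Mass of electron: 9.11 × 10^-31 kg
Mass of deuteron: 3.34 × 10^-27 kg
The electron has the longer wavelength.

Using λ = h/(mv), since both particles have the same velocity, the wavelength depends only on mass.

For electron: λ₁ = h/(m₁v) = 1.06 × 10^-10 m
For deuteron: λ₂ = h/(m₂v) = 2.89 × 10^-14 m

Since λ ∝ 1/m at constant velocity, the lighter particle has the longer wavelength.

The electron has the longer de Broglie wavelength.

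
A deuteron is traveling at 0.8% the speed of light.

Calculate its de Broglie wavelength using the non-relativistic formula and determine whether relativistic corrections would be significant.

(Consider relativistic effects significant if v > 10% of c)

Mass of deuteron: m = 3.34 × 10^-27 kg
No, relativistic corrections are not needed.

Using the non-relativistic de Broglie formula λ = h/(mv):

v = 0.8% × c = 2.398 × 10^6 m/s

λ = h/(mv)
λ = (6.626 × 10^-34 J·s) / (3.34 × 10^-27 kg × 2.398 × 10^6 m/s)
λ = 8.27 × 10^-14 m

Since v = 0.8% of c < 10% of c, relativistic corrections are NOT significant and this non-relativistic result is a good approximation.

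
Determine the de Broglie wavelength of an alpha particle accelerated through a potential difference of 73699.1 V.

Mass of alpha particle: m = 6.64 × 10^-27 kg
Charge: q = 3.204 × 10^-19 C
3.74 × 10^-14 m

When a particle is accelerated through voltage V, it gains kinetic energy KE = qV.

The de Broglie wavelength is then λ = h/√(2mqV):

λ = h/√(2mqV)
λ = (6.626 × 10^-34 J·s) / √(2 × 6.64 × 10^-27 kg × 3.204 × 10^-19 C × 73699.1 V)
λ = 3.74 × 10^-14 m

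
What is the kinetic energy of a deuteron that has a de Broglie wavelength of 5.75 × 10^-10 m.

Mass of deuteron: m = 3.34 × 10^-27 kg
1.99 × 10^-22 J (or 1.24 × 10^-3 eV)

From λ = h/√(2mKE), we solve for KE:

λ² = h²/(2mKE)
KE = h²/(2mλ²)
KE = (6.626 × 10^-34 J·s)² / (2 × 3.34 × 10^-27 kg × (5.75 × 10^-10 m)²)
KE = 1.99 × 10^-22 J
KE = 1.24 × 10^-3 eV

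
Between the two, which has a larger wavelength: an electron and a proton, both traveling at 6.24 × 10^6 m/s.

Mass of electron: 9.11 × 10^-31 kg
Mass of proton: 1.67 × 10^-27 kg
The electron has the longer wavelength.

Using λ = h/(mv), since both particles have the same velocity, the wavelength depends only on mass.

For electron: λ₁ = h/(m₁v) = 1.17 × 10^-10 m
For proton: λ₂ = h/(m₂v) = 6.36 × 10^-14 m

Since λ ∝ 1/m at constant velocity, the lighter particle has the longer wavelength.

The electron has the longer de Broglie wavelength.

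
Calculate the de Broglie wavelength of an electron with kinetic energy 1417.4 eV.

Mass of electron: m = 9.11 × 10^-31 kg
3.26 × 10^-11 m

Using λ = h/√(2mKE):

First convert KE to Joules: KE = 1417.4 eV = 2.271 × 10^-16 J

λ = h/√(2mKE)
λ = (6.626 × 10^-34 J·s) / √(2 × 9.11 × 10^-31 kg × 2.271 × 10^-16 J)
λ = 3.26 × 10^-11 m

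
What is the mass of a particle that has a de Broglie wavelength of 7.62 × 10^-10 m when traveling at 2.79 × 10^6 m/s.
3.12 × 10^-31 kg

From the de Broglie relation λ = h/(mv), we solve for m:

m = h/(λv)
m = (6.626 × 10^-34 J·s) / (7.62 × 10^-10 m × 2.79 × 10^6 m/s)
m = 3.12 × 10^-31 kg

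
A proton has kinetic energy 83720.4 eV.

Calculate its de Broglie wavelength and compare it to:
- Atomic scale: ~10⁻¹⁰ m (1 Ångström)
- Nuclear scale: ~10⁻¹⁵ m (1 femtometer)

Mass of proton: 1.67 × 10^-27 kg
λ = 9.90 × 10^-14 m, which is between nuclear and atomic scales.

Using λ = h/√(2mKE):

KE = 83720.4 eV = 1.341 × 10^-14 J

λ = h/√(2mKE)
λ = (6.626 × 10^-34 J·s) / √(2 × 1.67 × 10^-27 kg × 1.341 × 10^-14 J)
λ = 9.90 × 10^-14 m

Comparison:
- Atomic scale (10⁻¹⁰ m): λ is 0.00099× this size
- Nuclear scale (10⁻¹⁵ m): λ is 99× this size

The wavelength is between nuclear and atomic scales.

This wavelength is appropriate for probing atomic structure but too large for nuclear physics experiments.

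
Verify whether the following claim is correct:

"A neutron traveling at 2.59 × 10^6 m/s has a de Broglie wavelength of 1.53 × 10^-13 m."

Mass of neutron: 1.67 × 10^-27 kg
True

The claim is correct.

Using λ = h/(mv):
λ = (6.626 × 10^-34 J·s) / (1.67 × 10^-27 kg × 2.59 × 10^6 m/s)
λ = 1.53 × 10^-13 m

This matches the claimed value.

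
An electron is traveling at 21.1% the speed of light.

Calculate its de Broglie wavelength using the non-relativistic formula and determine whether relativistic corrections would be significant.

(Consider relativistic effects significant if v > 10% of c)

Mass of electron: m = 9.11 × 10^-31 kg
Yes, relativistic corrections are needed.

Using the non-relativistic de Broglie formula λ = h/(mv):

v = 21.1% × c = 6.326 × 10^7 m/s

λ = h/(mv)
λ = (6.626 × 10^-34 J·s) / (9.11 × 10^-31 kg × 6.326 × 10^7 m/s)
λ = 1.15 × 10^-11 m

Since v = 21.1% of c > 10% of c, relativistic corrections ARE significant and the actual wavelength would differ from this non-relativistic estimate.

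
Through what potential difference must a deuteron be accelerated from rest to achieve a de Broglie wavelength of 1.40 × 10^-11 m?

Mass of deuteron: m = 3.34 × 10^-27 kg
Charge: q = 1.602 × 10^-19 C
2.09 V

From λ = h/√(2mqV), we solve for V:

λ² = h²/(2mqV)
V = h²/(2mqλ²)
V = (6.626 × 10^-34 J·s)² / (2 × 3.34 × 10^-27 kg × 1.602 × 10^-19 C × (1.40 × 10^-11 m)²)
V = 2.09 V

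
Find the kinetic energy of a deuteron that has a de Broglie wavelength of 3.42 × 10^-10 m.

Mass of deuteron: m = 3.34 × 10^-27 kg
5.62 × 10^-22 J (or 3.51 × 10^-3 eV)

From λ = h/√(2mKE), we solve for KE:

λ² = h²/(2mKE)
KE = h²/(2mλ²)
KE = (6.626 × 10^-34 J·s)² / (2 × 3.34 × 10^-27 kg × (3.42 × 10^-10 m)²)
KE = 5.62 × 10^-22 J
KE = 3.51 × 10^-3 eV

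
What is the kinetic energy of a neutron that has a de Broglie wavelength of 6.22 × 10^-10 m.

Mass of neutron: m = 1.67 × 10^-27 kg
3.40 × 10^-22 J (or 2.12 × 10^-3 eV)

From λ = h/√(2mKE), we solve for KE:

λ² = h²/(2mKE)
KE = h²/(2mλ²)
KE = (6.626 × 10^-34 J·s)² / (2 × 1.67 × 10^-27 kg × (6.22 × 10^-10 m)²)
KE = 3.40 × 10^-22 J
KE = 2.12 × 10^-3 eV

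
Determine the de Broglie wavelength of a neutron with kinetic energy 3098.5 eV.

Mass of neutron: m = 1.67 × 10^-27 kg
5.15 × 10^-13 m

Using λ = h/√(2mKE):

First convert KE to Joules: KE = 3098.5 eV = 4.964 × 10^-16 J

λ = h/√(2mKE)
λ = (6.626 × 10^-34 J·s) / √(2 × 1.67 × 10^-27 kg × 4.964 × 10^-16 J)
λ = 5.15 × 10^-13 m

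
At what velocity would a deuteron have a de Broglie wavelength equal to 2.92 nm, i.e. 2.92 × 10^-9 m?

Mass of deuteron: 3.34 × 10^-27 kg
6.79 × 10^1 m/s

From λ = h/(mv), solve for v:

v = h/(mλ)
v = (6.626 × 10^-34 J·s) / (3.34 × 10^-27 kg × 2.92 × 10^-9 m)
v = 6.79 × 10^1 m/s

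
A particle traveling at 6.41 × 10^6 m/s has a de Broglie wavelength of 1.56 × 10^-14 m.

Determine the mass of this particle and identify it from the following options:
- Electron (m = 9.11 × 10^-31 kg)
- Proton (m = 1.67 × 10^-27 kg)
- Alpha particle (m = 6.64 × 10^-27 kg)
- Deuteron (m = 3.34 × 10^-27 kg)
The particle is an alpha particle.

From λ = h/(mv), solve for mass:

m = h/(λv)
m = (6.626 × 10^-34 J·s) / (1.56 × 10^-14 m × 6.41 × 10^6 m/s)
m = 6.63 × 10^-27 kg

Comparing with the listed masses, this is closest to an alpha particle.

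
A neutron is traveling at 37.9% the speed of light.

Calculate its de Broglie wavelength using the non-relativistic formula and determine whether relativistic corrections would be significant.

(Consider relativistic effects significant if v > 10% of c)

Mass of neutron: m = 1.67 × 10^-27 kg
Yes, relativistic corrections are needed.

Using the non-relativistic de Broglie formula λ = h/(mv):

v = 37.9% × c = 1.136 × 10^8 m/s

λ = h/(mv)
λ = (6.626 × 10^-34 J·s) / (1.67 × 10^-27 kg × 1.136 × 10^8 m/s)
λ = 3.49 × 10^-15 m

Since v = 37.9% of c > 10% of c, relativistic corrections ARE significant and the actual wavelength would differ from this non-relativistic estimate.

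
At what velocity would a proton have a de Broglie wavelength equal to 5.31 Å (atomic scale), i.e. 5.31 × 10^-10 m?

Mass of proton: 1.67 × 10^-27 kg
7.47 × 10^2 m/s

From λ = h/(mv), solve for v:

v = h/(mλ)
v = (6.626 × 10^-34 J·s) / (1.67 × 10^-27 kg × 5.31 × 10^-10 m)
v = 7.47 × 10^2 m/s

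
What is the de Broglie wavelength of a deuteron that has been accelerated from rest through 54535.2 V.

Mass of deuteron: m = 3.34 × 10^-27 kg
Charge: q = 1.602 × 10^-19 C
8.67 × 10^-14 m

When a particle is accelerated through voltage V, it gains kinetic energy KE = qV.

The de Broglie wavelength is then λ = h/√(2mqV):

λ = h/√(2mqV)
λ = (6.626 × 10^-34 J·s) / √(2 × 3.34 × 10^-27 kg × 1.602 × 10^-19 C × 54535.2 V)
λ = 8.67 × 10^-14 m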